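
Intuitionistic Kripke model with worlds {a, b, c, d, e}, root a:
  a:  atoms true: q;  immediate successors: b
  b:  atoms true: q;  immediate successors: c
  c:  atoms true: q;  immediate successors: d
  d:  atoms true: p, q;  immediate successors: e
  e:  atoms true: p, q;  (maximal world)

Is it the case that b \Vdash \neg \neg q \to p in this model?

No

b \nVdash \neg \neg q \to p: already at b itself, b \Vdash \neg \neg q but b \nVdash p.
b lacks atom p, so b \nVdash p.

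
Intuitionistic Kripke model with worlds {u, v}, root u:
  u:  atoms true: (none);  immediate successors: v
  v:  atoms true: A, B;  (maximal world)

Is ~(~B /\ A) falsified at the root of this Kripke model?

u ||- ~(~B /\ A): no world accessible from u forces ~B /\ A.
So the root u forces ~(~B /\ A); the model is not a countermodel.

No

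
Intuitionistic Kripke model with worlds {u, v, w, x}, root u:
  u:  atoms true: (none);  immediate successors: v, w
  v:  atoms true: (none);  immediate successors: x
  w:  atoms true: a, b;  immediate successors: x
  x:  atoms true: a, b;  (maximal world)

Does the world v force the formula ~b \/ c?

v ||-/- ~b \/ c: neither disjunct is forced at v.
v ||-/- ~b since x is accessible from v and x ||- b.

No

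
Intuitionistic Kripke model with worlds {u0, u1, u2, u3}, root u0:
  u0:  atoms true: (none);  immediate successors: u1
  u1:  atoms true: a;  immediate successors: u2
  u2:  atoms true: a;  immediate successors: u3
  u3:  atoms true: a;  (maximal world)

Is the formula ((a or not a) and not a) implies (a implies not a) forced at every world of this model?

Yes

u0 forces ((a or not a) and not a) implies (a implies not a) vacuously: no world accessible from u0 forces the antecedent (a or not a) and not a.
Since the root u0 forces ((a or not a) and not a) implies (a implies not a) and forcing is persistent (monotone upward), every world forces it.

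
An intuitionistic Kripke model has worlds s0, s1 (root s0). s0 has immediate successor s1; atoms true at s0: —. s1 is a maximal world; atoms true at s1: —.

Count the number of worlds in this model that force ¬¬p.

s0: does not force it — s0 ⊮ ¬¬p since s0 is accessible from s0 and s0 ⊩ ¬p.
s1: does not force it.
Worlds forcing the formula: { }.

0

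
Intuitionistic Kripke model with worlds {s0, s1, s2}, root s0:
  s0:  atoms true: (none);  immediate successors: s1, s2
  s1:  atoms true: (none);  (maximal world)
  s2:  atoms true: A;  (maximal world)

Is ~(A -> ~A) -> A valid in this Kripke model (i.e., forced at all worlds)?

s0 ||- ~(A -> ~A) -> A: every world accessible from s0 that forces ~(A -> ~A) (namely s2) also forces A.
Since the root s0 forces ~(A -> ~A) -> A and forcing is persistent (monotone upward), every world forces it.

Yes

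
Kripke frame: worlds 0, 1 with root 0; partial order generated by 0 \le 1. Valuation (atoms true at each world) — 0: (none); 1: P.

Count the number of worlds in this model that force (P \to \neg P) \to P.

0: forces it.
1: forces it.
Worlds forcing the formula: {0, 1}.

2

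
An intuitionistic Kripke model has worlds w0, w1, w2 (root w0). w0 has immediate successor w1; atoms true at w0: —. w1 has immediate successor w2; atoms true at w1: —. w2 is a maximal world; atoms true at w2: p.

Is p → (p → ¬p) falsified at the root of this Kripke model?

Yes

w0 ⊮ p → (p → ¬p): at the accessible world w2, w2 ⊩ p but w2 ⊮ p → ¬p.
w2 ⊮ p → ¬p: already at w2 itself, w2 ⊩ p but w2 ⊮ ¬p.
w2 ⊮ ¬p since w2 is accessible from w2 and w2 ⊩ p.
So the root w0 does not force p → (p → ¬p); the model is a countermodel.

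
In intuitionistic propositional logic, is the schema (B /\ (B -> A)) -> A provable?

This is modus ponens in implicational form, which is intuitionistically derivable.
If a world forces B and B -> A, then applying the implication at that world (which is accessible from itself) gives A.

Yes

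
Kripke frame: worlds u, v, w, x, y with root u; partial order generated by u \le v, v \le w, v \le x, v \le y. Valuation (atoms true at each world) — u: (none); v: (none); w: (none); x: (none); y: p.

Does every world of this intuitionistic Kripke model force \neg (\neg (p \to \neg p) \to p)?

No

Not every world: u \nVdash \neg (\neg (p \to \neg p) \to p).
u \nVdash \neg (\neg (p \to \neg p) \to p) since u is accessible from u and u \Vdash \neg (p \to \neg p) \to p.
u \Vdash \neg (p \to \neg p) \to p: every world accessible from u that forces \neg (p \to \neg p) (namely y) also forces p.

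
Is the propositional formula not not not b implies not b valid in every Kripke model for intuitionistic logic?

Yes

This is triple-negation reduction, which is intuitionistically derivable.
Assume not not not b and suppose b. Then not not b (double-negation introduction), contradicting not not not b. So not b.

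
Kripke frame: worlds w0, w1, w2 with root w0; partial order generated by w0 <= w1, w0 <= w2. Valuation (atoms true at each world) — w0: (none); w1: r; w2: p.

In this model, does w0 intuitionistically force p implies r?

w0 does not force p implies r: at the accessible world w2, w2 forces p but w2 does not force r.
w2 lacks atom r, so w2 does not force r.

No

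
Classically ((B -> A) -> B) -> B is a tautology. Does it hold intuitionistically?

No

This is Peirce's law, which is not intuitionistically valid.
A Kripke countermodel: worlds s0, s1; order generated by s0 <= s1; atoms true at each world — s0:{}; s1:{B}.
s0 ||-/- ((B -> A) -> B) -> B: already at s0 itself, s0 ||- (B -> A) -> B but s0 ||-/- B.
s0 lacks atom B, so s0 ||-/- B.
So the root s0 does not force the formula.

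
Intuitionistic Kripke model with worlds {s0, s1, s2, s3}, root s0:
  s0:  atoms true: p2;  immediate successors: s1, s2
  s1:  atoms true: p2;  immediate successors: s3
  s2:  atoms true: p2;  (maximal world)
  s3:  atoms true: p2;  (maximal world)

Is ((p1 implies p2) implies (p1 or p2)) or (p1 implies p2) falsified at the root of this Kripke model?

s0 forces ((p1 implies p2) implies (p1 or p2)) or (p1 implies p2) via the disjunct (p1 implies p2) implies (p1 or p2).
So the root s0 forces ((p1 implies p2) implies (p1 or p2)) or (p1 implies p2); the model is not a countermodel.

No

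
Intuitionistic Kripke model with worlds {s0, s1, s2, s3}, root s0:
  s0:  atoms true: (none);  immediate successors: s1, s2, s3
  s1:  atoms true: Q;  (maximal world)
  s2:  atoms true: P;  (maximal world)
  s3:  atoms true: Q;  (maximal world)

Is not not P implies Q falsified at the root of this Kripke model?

s0 does not force not not P implies Q: at the accessible world s2, s2 forces not not P but s2 does not force Q.
s2 lacks atom Q, so s2 does not force Q.
So the root s0 does not force not not P implies Q; the model is a countermodel.

Yes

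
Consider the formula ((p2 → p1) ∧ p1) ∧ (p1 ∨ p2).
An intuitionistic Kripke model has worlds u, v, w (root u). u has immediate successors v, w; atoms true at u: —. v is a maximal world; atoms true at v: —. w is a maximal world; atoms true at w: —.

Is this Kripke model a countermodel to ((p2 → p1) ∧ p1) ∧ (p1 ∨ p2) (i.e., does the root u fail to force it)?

Yes

u ⊮ ((p2 → p1) ∧ p1) ∧ (p1 ∨ p2) since u fails (p2 → p1) ∧ p1.
So the root u does not force ((p2 → p1) ∧ p1) ∧ (p1 ∨ p2); the model is a countermodel.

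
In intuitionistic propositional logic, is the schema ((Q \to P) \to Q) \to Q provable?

This is Peirce's law, which is not intuitionistically valid.
A Kripke countermodel: worlds u, v; order generated by u \le v; atoms true at each world — u:{}; v:{Q}.
u \nVdash ((Q \to P) \to Q) \to Q: already at u itself, u \Vdash (Q \to P) \to Q but u \nVdash Q.
u lacks atom Q, so u \nVdash Q.
So the root u does not force the formula.

No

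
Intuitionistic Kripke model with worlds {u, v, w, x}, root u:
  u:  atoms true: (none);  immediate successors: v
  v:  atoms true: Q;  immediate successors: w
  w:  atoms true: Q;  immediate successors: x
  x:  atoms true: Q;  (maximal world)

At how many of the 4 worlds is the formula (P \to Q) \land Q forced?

3

u: does not force it — u \nVdash (P \to Q) \land Q since u fails Q.
v: forces it.
w: forces it.
x: forces it.
Worlds forcing the formula: {v, w, x}.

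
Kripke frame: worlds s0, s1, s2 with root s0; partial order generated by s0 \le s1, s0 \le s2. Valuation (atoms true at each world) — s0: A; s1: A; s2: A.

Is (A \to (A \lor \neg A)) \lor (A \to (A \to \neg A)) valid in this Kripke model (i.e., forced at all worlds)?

Yes

s0 \Vdash (A \to (A \lor \neg A)) \lor (A \to (A \to \neg A)) via the disjunct A \to (A \lor \neg A).
Since the root s0 forces (A \to (A \lor \neg A)) \lor (A \to (A \to \neg A)) and forcing is persistent (monotone upward), every world forces it.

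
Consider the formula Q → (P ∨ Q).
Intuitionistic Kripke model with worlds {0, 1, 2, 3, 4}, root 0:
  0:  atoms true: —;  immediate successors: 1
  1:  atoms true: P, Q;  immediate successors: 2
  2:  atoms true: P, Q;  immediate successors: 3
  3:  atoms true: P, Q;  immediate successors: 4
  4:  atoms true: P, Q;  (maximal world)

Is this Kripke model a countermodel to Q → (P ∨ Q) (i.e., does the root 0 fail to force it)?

0 ⊩ Q → (P ∨ Q): every world accessible from 0 that forces Q (namely 1, 2, 3, 4) also forces P ∨ Q.
So the root 0 forces Q → (P ∨ Q); the model is not a countermodel.

No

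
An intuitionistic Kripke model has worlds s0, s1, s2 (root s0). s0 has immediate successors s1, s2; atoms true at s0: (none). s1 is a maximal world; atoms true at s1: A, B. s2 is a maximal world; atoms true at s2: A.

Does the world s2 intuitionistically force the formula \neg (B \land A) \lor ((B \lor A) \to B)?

s2 \Vdash \neg (B \land A) \lor ((B \lor A) \to B) via the disjunct \neg (B \land A).

Yes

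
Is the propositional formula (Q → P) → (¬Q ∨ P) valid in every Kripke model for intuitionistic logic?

No

This is the material-implication-as-disjunction principle, which is not intuitionistically valid.
A Kripke countermodel: worlds u0, u1; order generated by u0 ≤ u1; atoms true at each world — u0:{}; u1:{P,Q}.
u0 ⊮ (Q → P) → (¬Q ∨ P): already at u0 itself, u0 ⊩ Q → P but u0 ⊮ ¬Q ∨ P.
u0 ⊮ ¬Q ∨ P: neither disjunct is forced at u0.
u0 ⊮ ¬Q since u1 is accessible from u0 and u1 ⊩ Q.
So the root u0 does not force the formula.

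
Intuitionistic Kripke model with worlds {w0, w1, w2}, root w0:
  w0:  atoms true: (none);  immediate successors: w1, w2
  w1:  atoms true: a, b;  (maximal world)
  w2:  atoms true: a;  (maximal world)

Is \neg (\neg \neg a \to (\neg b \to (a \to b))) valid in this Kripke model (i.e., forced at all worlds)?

Not every world: w0 \nVdash \neg (\neg \neg a \to (\neg b \to (a \to b))).
w0 \nVdash \neg (\neg \neg a \to (\neg b \to (a \to b))) since w1 is accessible from w0 and w1 \Vdash \neg \neg a \to (\neg b \to (a \to b)).
w1 \Vdash \neg \neg a \to (\neg b \to (a \to b)): every world accessible from w1 that forces \neg \neg a (namely w1) also forces \neg b \to (a \to b).

No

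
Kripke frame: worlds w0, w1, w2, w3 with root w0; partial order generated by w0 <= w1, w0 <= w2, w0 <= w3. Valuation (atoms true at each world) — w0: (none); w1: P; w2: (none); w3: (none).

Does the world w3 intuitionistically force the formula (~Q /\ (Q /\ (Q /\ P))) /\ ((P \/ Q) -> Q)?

No

w3 ||-/- (~Q /\ (Q /\ (Q /\ P))) /\ ((P \/ Q) -> Q) since w3 fails ~Q /\ (Q /\ (Q /\ P)).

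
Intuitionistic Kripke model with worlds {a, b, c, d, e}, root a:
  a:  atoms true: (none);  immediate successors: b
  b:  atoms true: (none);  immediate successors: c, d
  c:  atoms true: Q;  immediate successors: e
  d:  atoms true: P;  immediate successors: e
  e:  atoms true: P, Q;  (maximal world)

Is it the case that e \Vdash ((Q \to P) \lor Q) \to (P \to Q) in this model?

Yes

e \Vdash ((Q \to P) \lor Q) \to (P \to Q): every world accessible from e that forces (Q \to P) \lor Q (namely e) also forces P \to Q.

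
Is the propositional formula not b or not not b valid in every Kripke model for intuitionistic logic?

This is the weak law of excluded middle, which is not intuitionistically valid.
A Kripke countermodel: worlds s0, s1, s2; order generated by s0 <= s1, s0 <= s2; atoms true at each world — s0:{}; s1:{b}; s2:{}.
s0 does not force not b or not not b: neither disjunct is forced at s0.
s0 does not force not b since s1 is accessible from s0 and s1 forces b.
So the root s0 does not force the formula.

No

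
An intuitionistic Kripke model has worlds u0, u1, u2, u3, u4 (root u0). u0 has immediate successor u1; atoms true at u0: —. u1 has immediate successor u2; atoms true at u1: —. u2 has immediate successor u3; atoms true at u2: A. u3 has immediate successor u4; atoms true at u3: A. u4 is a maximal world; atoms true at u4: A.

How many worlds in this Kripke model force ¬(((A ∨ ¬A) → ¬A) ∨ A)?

0

u0: does not force it — u0 ⊮ ¬(((A ∨ ¬A) → ¬A) ∨ A) since u2 is accessible from u0 and u2 ⊩ ((A ∨ ¬A) → ¬A) ∨ A.
u1: does not force it.
u2: does not force it.
u3: does not force it.
u4: does not force it.
Worlds forcing the formula: { }.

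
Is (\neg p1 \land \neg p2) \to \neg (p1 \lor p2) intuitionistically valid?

Yes

This is a constructively valid De Morgan direction (conjunction of negations to negated disjunction), which is intuitionistically derivable.
If both \neg p1 and \neg p2 hold at a world, no accessible world forces p1 or forces p2, so none forces p1 \lor p2.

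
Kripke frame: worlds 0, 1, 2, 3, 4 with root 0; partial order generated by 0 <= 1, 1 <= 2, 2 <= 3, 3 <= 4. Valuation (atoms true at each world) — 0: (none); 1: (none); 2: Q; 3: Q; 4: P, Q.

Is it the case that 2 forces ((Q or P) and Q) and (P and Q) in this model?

2 does not force ((Q or P) and Q) and (P and Q) since 2 fails P and Q.

No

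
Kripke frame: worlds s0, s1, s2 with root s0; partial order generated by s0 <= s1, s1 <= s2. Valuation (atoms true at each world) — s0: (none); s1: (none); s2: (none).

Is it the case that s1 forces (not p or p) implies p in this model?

s1 does not force (not p or p) implies p: already at s1 itself, s1 forces not p or p but s1 does not force p.
s1 lacks atom p, so s1 does not force p.

No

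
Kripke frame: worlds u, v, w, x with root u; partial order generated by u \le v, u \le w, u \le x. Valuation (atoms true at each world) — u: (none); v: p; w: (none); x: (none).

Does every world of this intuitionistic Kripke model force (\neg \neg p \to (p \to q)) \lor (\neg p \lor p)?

No

Not every world: u \nVdash (\neg \neg p \to (p \to q)) \lor (\neg p \lor p).
u \nVdash (\neg \neg p \to (p \to q)) \lor (\neg p \lor p): neither disjunct is forced at u.
u \nVdash \neg \neg p \to (p \to q): at the accessible world v, v \Vdash \neg \neg p but v \nVdash p \to q.
v \nVdash p \to q: already at v itself, v \Vdash p but v \nVdash q.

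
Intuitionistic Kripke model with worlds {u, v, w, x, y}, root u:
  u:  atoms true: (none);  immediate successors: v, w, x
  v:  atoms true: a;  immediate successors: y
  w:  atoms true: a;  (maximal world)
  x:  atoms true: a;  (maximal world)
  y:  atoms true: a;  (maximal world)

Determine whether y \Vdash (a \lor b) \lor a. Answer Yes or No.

y \Vdash (a \lor b) \lor a via the disjunct a \lor b.

Yes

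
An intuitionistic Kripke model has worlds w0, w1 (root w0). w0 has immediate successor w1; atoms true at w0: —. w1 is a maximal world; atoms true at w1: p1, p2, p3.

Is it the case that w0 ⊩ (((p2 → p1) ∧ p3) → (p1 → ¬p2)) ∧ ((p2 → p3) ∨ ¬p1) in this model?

w0 ⊮ (((p2 → p1) ∧ p3) → (p1 → ¬p2)) ∧ ((p2 → p3) ∨ ¬p1) since w0 fails ((p2 → p1) ∧ p3) → (p1 → ¬p2).

No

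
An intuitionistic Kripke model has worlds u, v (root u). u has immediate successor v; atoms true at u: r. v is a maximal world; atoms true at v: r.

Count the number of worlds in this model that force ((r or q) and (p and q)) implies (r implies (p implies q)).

2

u: forces it.
v: forces it.
Worlds forcing the formula: {u, v}.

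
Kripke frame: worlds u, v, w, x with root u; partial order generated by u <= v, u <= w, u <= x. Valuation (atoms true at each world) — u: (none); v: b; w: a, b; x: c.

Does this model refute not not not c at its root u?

Yes

u does not force not not not c since x is accessible from u and x forces not not c.
x forces not not c: no world accessible from x forces not c.
So the root u does not force not not not c; the model is a countermodel.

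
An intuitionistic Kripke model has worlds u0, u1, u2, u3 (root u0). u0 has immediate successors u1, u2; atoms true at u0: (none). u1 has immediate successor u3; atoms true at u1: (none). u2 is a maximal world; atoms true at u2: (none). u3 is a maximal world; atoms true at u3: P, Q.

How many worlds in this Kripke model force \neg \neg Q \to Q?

2

u0: does not force it — u0 \nVdash \neg \neg Q \to Q: at the accessible world u1, u1 \Vdash \neg \neg Q but u1 \nVdash Q.
u1: does not force it — u1 \nVdash \neg \neg Q \to Q: already at u1 itself, u1 \Vdash \neg \neg Q but u1 \nVdash Q.
u2: forces it.
u3: forces it.
Worlds forcing the formula: {u2, u3}.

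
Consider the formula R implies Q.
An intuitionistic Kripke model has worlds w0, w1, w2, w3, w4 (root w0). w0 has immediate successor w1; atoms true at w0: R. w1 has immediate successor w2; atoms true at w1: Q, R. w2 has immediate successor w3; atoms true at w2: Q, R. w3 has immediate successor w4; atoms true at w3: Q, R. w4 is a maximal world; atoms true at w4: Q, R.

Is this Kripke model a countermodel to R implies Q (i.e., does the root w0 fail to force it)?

Yes

w0 does not force R implies Q: already at w0 itself, w0 forces R but w0 does not force Q.
w0 lacks atom Q, so w0 does not force Q.
So the root w0 does not force R implies Q; the model is a countermodel.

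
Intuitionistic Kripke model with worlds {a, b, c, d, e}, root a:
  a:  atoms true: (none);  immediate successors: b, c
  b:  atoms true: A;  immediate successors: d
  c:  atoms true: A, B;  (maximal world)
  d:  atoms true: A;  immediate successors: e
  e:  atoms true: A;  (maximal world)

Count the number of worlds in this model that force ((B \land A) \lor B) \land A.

a: does not force it — a \nVdash ((B \land A) \lor B) \land A since a fails (B \land A) \lor B.
b: does not force it.
c: forces it.
d: does not force it.
e: does not force it.
Worlds forcing the formula: {c}.

1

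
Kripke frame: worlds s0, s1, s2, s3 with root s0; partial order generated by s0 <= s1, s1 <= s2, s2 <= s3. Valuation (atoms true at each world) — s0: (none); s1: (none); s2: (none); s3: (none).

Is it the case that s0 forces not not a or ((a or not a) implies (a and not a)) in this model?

s0 does not force not not a or ((a or not a) implies (a and not a)): neither disjunct is forced at s0.
s0 does not force not not a since s0 is accessible from s0 and s0 forces not a.
s0 forces not a: no world accessible from s0 forces a.

No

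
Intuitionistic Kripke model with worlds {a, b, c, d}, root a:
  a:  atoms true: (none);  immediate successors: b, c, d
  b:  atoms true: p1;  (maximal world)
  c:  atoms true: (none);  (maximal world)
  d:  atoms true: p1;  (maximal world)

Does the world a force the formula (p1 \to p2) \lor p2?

a \nVdash (p1 \to p2) \lor p2: neither disjunct is forced at a.
a \nVdash p1 \to p2: at the accessible world b, b \Vdash p1 but b \nVdash p2.
b lacks atom p2, so b \nVdash p2.

No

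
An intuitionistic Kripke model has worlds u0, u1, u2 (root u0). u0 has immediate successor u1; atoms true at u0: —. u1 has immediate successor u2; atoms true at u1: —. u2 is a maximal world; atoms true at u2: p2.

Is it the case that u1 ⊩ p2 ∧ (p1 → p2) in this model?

u1 ⊮ p2 ∧ (p1 → p2) since u1 fails p2.

No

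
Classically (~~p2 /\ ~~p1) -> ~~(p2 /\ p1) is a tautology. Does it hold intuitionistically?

Yes

This is the distribution of double negation over conjunction, which is intuitionistically derivable.
Assume ~~p2, ~~p1, and ~(p2 /\ p1). From p2 we'd get ~p1 (since p2 /\ p1 is refuted), contradicting ~~p1; so ~p2, contradicting ~~p2.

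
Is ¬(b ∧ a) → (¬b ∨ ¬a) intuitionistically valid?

No

This is the constructively invalid direction of De Morgan's law for conjunction, which is not intuitionistically valid.
A Kripke countermodel: worlds u, v, w; order generated by u ≤ v, u ≤ w; atoms true at each world — u:{}; v:{b}; w:{a}.
u ⊮ ¬(b ∧ a) → (¬b ∨ ¬a): already at u itself, u ⊩ ¬(b ∧ a) but u ⊮ ¬b ∨ ¬a.
u ⊮ ¬b ∨ ¬a: neither disjunct is forced at u.
u ⊮ ¬b since v is accessible from u and v ⊩ b.
So the root u does not force the formula.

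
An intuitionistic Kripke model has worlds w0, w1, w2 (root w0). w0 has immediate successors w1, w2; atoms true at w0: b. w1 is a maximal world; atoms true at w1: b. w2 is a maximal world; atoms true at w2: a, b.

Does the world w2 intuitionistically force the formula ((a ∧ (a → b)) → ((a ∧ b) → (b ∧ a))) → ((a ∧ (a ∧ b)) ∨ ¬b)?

w2 ⊩ ((a ∧ (a → b)) → ((a ∧ b) → (b ∧ a))) → ((a ∧ (a ∧ b)) ∨ ¬b): every world accessible from w2 that forces (a ∧ (a → b)) → ((a ∧ b) → (b ∧ a)) (namely w2) also forces (a ∧ (a ∧ b)) ∨ ¬b.

Yes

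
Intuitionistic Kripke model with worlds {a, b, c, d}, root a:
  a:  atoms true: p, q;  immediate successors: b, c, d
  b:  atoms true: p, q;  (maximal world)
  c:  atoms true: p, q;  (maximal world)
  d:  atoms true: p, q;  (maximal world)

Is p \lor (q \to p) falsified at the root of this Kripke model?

No

a \Vdash p \lor (q \to p) via the disjunct p.
So the root a forces p \lor (q \to p); the model is not a countermodel.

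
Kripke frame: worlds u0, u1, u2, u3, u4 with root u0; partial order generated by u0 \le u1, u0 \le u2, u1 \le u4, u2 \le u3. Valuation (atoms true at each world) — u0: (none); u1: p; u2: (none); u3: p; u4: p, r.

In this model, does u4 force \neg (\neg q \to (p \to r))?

No

u4 \nVdash \neg (\neg q \to (p \to r)) since u4 is accessible from u4 and u4 \Vdash \neg q \to (p \to r).
u4 \Vdash \neg q \to (p \to r): every world accessible from u4 that forces \neg q (namely u4) also forces p \to r.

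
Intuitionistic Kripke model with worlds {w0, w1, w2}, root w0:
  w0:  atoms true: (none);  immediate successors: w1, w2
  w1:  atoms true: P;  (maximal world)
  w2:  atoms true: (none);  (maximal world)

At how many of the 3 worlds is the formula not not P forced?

w0: does not force it — w0 does not force not not P since w2 is accessible from w0 and w2 forces not P.
w1: forces it.
w2: does not force it.
Worlds forcing the formula: {w1}.

1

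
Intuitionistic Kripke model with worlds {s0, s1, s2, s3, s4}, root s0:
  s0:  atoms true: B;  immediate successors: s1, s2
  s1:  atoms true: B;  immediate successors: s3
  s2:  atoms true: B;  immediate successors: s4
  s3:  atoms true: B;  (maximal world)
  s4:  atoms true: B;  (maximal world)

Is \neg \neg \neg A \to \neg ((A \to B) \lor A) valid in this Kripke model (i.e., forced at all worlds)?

Not every world: s0 \nVdash \neg \neg \neg A \to \neg ((A \to B) \lor A).
s0 \nVdash \neg \neg \neg A \to \neg ((A \to B) \lor A): already at s0 itself, s0 \Vdash \neg \neg \neg A but s0 \nVdash \neg ((A \to B) \lor A).
s0 \nVdash \neg ((A \to B) \lor A) since s0 is accessible from s0 and s0 \Vdash (A \to B) \lor A.

No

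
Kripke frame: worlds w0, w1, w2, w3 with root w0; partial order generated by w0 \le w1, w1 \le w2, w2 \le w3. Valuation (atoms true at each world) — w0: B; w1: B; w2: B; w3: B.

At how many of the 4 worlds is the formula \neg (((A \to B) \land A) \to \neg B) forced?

w0: does not force it — w0 \nVdash \neg (((A \to B) \land A) \to \neg B) since w0 is accessible from w0 and w0 \Vdash ((A \to B) \land A) \to \neg B.
w1: does not force it.
w2: does not force it.
w3: does not force it.
Worlds forcing the formula: { }.

0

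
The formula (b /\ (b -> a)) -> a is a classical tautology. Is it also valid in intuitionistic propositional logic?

Yes

This is modus ponens in implicational form, which is intuitionistically derivable.
If a world forces b and b -> a, then applying the implication at that world (which is accessible from itself) gives a.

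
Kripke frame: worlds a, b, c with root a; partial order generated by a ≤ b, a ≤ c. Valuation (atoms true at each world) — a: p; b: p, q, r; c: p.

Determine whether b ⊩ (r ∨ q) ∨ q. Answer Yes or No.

Yes

b ⊩ (r ∨ q) ∨ q via the disjunct r ∨ q.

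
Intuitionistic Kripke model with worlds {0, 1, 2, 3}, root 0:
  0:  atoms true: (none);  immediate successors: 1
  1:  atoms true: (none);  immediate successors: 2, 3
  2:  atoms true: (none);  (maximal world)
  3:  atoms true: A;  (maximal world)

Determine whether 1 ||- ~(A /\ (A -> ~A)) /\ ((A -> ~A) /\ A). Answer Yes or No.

No

1 ||-/- ~(A /\ (A -> ~A)) /\ ((A -> ~A) /\ A) since 1 fails (A -> ~A) /\ A.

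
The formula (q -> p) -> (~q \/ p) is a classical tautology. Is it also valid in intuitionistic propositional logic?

This is the material-implication-as-disjunction principle, which is not intuitionistically valid.
A Kripke countermodel: worlds s0, s1; order generated by s0 <= s1; atoms true at each world — s0:{}; s1:{p,q}.
s0 ||-/- (q -> p) -> (~q \/ p): already at s0 itself, s0 ||- q -> p but s0 ||-/- ~q \/ p.
s0 ||-/- ~q \/ p: neither disjunct is forced at s0.
s0 ||-/- ~q since s1 is accessible from s0 and s1 ||- q.
So the root s0 does not force the formula.

No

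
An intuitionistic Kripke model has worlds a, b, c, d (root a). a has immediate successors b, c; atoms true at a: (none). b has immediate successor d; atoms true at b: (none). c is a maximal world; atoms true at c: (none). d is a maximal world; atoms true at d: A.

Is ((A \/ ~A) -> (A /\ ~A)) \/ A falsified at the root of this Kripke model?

a ||-/- ((A \/ ~A) -> (A /\ ~A)) \/ A: neither disjunct is forced at a.
a ||-/- (A \/ ~A) -> (A /\ ~A): at the accessible world c, c ||- A \/ ~A but c ||-/- A /\ ~A.
c ||-/- A /\ ~A since c fails A.
So the root a does not force ((A \/ ~A) -> (A /\ ~A)) \/ A; the model is a countermodel.

Yes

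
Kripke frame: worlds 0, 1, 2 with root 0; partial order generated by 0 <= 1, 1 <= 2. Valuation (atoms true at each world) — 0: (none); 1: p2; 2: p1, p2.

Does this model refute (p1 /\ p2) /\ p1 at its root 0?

Yes

0 ||-/- (p1 /\ p2) /\ p1 since 0 fails p1 /\ p2.
So the root 0 does not force (p1 /\ p2) /\ p1; the model is a countermodel.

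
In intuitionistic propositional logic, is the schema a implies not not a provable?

Yes

This is double-negation introduction, which is intuitionistically derivable.
If a world forces a then every accessible world forces a (persistence), so none forces not a; hence not not a.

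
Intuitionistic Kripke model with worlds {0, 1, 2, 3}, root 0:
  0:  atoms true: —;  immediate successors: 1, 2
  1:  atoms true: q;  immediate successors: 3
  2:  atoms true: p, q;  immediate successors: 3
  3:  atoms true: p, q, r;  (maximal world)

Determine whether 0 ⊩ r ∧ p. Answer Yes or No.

No

0 ⊮ r ∧ p since 0 fails r.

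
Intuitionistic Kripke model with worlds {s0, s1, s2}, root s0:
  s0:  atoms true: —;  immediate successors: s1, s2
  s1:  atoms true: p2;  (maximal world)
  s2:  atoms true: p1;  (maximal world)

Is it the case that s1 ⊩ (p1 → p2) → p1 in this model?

s1 ⊮ (p1 → p2) → p1: already at s1 itself, s1 ⊩ p1 → p2 but s1 ⊮ p1.
s1 lacks atom p1, so s1 ⊮ p1.

No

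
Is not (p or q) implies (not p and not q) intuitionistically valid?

This is a constructively valid De Morgan direction (negated disjunction to conjunction of negations), which is intuitionistically derivable.
From not (p or q): if p held then p or q would, contradiction — so not p; similarly not q.

Yes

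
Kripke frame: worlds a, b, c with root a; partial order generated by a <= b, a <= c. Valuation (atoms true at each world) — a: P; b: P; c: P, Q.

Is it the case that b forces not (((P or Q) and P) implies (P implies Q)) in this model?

b forces not (((P or Q) and P) implies (P implies Q)): no world accessible from b forces ((P or Q) and P) implies (P implies Q).

Yes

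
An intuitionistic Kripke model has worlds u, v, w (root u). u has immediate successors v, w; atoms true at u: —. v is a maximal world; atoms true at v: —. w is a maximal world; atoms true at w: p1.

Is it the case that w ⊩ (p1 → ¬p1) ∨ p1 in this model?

Yes

w ⊩ (p1 → ¬p1) ∨ p1 via the disjunct p1.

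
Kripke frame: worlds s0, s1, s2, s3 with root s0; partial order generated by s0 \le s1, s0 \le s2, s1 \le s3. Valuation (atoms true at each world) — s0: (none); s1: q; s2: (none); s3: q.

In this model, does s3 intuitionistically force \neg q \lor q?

s3 \Vdash \neg q \lor q via the disjunct q.

Yes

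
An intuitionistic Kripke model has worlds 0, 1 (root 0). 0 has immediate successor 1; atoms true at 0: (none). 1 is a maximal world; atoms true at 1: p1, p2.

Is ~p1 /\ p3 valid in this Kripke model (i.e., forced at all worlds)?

No

Not every world: 0 ||-/- ~p1 /\ p3.
0 ||-/- ~p1 /\ p3 since 0 fails ~p1.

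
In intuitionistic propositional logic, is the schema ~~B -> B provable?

This is double-negation elimination, which is not intuitionistically valid.
A Kripke countermodel: worlds u, v; order generated by u <= v; atoms true at each world — u:{}; v:{B}.
u ||-/- ~~B -> B: already at u itself, u ||- ~~B but u ||-/- B.
u lacks atom B, so u ||-/- B.
So the root u does not force the formula.

No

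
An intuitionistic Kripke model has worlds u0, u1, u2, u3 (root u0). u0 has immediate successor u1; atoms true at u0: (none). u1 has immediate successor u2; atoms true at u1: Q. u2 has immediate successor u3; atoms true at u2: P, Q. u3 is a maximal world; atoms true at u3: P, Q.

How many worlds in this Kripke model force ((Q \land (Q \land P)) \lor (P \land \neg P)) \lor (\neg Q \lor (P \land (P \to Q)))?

2

u0: does not force it — u0 \nVdash ((Q \land (Q \land P)) \lor (P \land \neg P)) \lor (\neg Q \lor (P \land (P \to Q))): neither disjunct is forced at u0.
u1: does not force it — u1 \nVdash ((Q \land (Q \land P)) \lor (P \land \neg P)) \lor (\neg Q \lor (P \land (P \to Q))): neither disjunct is forced at u1.
u2: forces it.
u3: forces it.
Worlds forcing the formula: {u2, u3}.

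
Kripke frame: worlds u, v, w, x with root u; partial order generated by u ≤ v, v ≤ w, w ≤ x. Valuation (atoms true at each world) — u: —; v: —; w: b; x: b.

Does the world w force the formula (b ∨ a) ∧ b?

w ⊩ (b ∨ a) ∧ b since w forces both conjuncts.

Yes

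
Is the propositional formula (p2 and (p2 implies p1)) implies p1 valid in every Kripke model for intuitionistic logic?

This is modus ponens in implicational form, which is intuitionistically derivable.
If a world forces p2 and p2 implies p1, then applying the implication at that world (which is accessible from itself) gives p1.

Yes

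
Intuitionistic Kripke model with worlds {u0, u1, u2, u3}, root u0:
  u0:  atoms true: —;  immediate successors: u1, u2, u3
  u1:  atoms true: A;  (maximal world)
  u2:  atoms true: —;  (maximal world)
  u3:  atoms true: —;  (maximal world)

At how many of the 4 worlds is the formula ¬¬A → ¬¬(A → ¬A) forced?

u0: does not force it — u0 ⊮ ¬¬A → ¬¬(A → ¬A): at the accessible world u1, u1 ⊩ ¬¬A but u1 ⊮ ¬¬(A → ¬A).
u1: does not force it — u1 ⊮ ¬¬A → ¬¬(A → ¬A): already at u1 itself, u1 ⊩ ¬¬A but u1 ⊮ ¬¬(A → ¬A).
u2: forces it.
u3: forces it.
Worlds forcing the formula: {u2, u3}.

2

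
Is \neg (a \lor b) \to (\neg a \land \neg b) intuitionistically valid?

This is a constructively valid De Morgan direction (negated disjunction to conjunction of negations), which is intuitionistically derivable.
From \neg (a \lor b): if a held then a \lor b would, contradiction — so \neg a; similarly \neg b.

Yes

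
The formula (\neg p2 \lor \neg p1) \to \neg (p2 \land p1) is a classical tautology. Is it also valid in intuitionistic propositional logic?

This is a constructively valid De Morgan direction (disjunction of negations to negated conjunction), which is intuitionistically derivable.
If \neg p2 holds at a world then no accessible world forces p2, hence none forces p2 \land p1; likewise for \neg p1.

Yes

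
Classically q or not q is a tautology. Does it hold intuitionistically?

This is the law of excluded middle, which is not intuitionistically valid.
A Kripke countermodel: worlds u, v; order generated by u <= v; atoms true at each world — u:{}; v:{q}.
u does not force q or not q: neither disjunct is forced at u.
u lacks atom q, so u does not force q.
So the root u does not force the formula.

No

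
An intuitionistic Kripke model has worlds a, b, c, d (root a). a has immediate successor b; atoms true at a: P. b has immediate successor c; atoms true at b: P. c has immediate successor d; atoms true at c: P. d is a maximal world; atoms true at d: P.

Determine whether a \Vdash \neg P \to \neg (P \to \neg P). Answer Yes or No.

a \Vdash \neg P \to \neg (P \to \neg P) vacuously: no world accessible from a forces the antecedent \neg P.

Yes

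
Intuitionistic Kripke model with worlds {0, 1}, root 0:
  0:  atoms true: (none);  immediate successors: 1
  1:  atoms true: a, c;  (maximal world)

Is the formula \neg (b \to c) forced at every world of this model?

No

Not every world: 0 \nVdash \neg (b \to c).
0 \nVdash \neg (b \to c) since 0 is accessible from 0 and 0 \Vdash b \to c.
0 \Vdash b \to c vacuously: no world accessible from 0 forces the antecedent b.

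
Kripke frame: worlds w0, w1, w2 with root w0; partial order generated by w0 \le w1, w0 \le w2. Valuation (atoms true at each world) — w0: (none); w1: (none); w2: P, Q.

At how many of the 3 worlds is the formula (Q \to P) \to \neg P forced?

1

w0: does not force it — w0 \nVdash (Q \to P) \to \neg P: already at w0 itself, w0 \Vdash Q \to P but w0 \nVdash \neg P.
w1: forces it.
w2: does not force it — w2 \nVdash (Q \to P) \to \neg P: already at w2 itself, w2 \Vdash Q \to P but w2 \nVdash \neg P.
Worlds forcing the formula: {w1}.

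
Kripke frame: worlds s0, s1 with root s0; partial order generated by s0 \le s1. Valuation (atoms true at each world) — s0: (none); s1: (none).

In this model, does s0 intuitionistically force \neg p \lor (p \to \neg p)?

s0 \Vdash \neg p \lor (p \to \neg p) via the disjunct \neg p.

Yes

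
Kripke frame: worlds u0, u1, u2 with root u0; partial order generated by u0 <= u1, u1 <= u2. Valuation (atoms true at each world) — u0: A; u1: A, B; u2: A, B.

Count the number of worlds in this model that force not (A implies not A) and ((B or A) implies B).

u0: does not force it — u0 does not force not (A implies not A) and ((B or A) implies B) since u0 fails (B or A) implies B.
u1: forces it.
u2: forces it.
Worlds forcing the formula: {u1, u2}.

2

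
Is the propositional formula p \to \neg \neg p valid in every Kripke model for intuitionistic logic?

This is double-negation introduction, which is intuitionistically derivable.
If a world forces p then every accessible world forces p (persistence), so none forces \neg p; hence \neg \neg p.

Yes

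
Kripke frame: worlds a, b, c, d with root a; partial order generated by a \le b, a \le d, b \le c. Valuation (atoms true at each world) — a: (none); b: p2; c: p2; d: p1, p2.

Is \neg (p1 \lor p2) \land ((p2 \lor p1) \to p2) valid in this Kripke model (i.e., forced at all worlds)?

No

Not every world: a \nVdash \neg (p1 \lor p2) \land ((p2 \lor p1) \to p2).
a \nVdash \neg (p1 \lor p2) \land ((p2 \lor p1) \to p2) since a fails \neg (p1 \lor p2).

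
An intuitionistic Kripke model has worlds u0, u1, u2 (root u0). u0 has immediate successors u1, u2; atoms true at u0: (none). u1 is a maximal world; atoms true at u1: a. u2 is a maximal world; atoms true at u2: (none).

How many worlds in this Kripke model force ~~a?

1

u0: does not force it — u0 ||-/- ~~a since u2 is accessible from u0 and u2 ||- ~a.
u1: forces it.
u2: does not force it.
Worlds forcing the formula: {u1}.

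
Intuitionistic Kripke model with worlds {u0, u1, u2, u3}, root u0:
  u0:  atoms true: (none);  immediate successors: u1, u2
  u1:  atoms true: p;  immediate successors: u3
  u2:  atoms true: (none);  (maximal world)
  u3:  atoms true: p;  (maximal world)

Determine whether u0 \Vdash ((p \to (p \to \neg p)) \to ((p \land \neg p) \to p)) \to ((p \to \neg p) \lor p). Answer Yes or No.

u0 \nVdash ((p \to (p \to \neg p)) \to ((p \land \neg p) \to p)) \to ((p \to \neg p) \lor p): already at u0 itself, u0 \Vdash (p \to (p \to \neg p)) \to ((p \land \neg p) \to p) but u0 \nVdash (p \to \neg p) \lor p.
u0 \nVdash (p \to \neg p) \lor p: neither disjunct is forced at u0.
u0 \nVdash p \to \neg p: at the accessible world u1, u1 \Vdash p but u1 \nVdash \neg p.
u1 \nVdash \neg p since u1 is accessible from u1 and u1 \Vdash p.

No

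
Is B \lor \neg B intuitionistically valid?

This is the law of excluded middle, which is not intuitionistically valid.
A Kripke countermodel: worlds s0, s1; order generated by s0 \le s1; atoms true at each world — s0:{}; s1:{B}.
s0 \nVdash B \lor \neg B: neither disjunct is forced at s0.
s0 lacks atom B, so s0 \nVdash B.
So the root s0 does not force the formula.

No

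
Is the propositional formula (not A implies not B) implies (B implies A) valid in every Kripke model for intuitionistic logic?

This is the converse of contraposition, which is not intuitionistically valid.
A Kripke countermodel: worlds u, v; order generated by u <= v; atoms true at each world — u:{B}; v:{A,B}.
u does not force (not A implies not B) implies (B implies A): already at u itself, u forces not A implies not B but u does not force B implies A.
u does not force B implies A: already at u itself, u forces B but u does not force A.
u lacks atom A, so u does not force A.
So the root u does not force the formula.

No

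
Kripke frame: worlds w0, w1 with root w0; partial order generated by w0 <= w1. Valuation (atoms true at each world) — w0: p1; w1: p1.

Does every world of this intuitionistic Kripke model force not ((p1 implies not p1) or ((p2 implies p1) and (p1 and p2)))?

w0 forces not ((p1 implies not p1) or ((p2 implies p1) and (p1 and p2))): no world accessible from w0 forces (p1 implies not p1) or ((p2 implies p1) and (p1 and p2)).
Since the root w0 forces not ((p1 implies not p1) or ((p2 implies p1) and (p1 and p2))) and forcing is persistent (monotone upward), every world forces it.

Yes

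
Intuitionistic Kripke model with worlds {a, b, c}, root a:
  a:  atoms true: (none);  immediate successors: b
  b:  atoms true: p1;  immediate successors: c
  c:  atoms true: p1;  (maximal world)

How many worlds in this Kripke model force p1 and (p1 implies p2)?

a: does not force it — a does not force p1 and (p1 implies p2) since a fails p1.
b: does not force it — b does not force p1 and (p1 implies p2) since b fails p1 implies p2.
c: does not force it — c does not force p1 and (p1 implies p2) since c fails p1 implies p2.
Worlds forcing the formula: { }.

0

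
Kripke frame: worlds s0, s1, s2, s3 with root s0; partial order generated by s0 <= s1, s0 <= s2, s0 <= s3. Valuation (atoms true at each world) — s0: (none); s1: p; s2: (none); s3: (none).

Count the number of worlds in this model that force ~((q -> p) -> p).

2

s0: does not force it — s0 ||-/- ~((q -> p) -> p) since s1 is accessible from s0 and s1 ||- (q -> p) -> p.
s1: does not force it.
s2: forces it.
s3: forces it.
Worlds forcing the formula: {s2, s3}.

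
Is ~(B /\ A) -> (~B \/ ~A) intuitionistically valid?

This is the constructively invalid direction of De Morgan's law for conjunction, which is not intuitionistically valid.
A Kripke countermodel: worlds u, v, w; order generated by u <= v, u <= w; atoms true at each world — u:{}; v:{B}; w:{A}.
u ||-/- ~(B /\ A) -> (~B \/ ~A): already at u itself, u ||- ~(B /\ A) but u ||-/- ~B \/ ~A.
u ||-/- ~B \/ ~A: neither disjunct is forced at u.
u ||-/- ~B since v is accessible from u and v ||- B.
So the root u does not force the formula.

No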